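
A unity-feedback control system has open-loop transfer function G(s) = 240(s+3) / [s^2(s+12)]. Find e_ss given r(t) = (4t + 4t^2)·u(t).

2/15

Two free integrators in G(s): this is a type 2 system. Taking each input component in turn:
  • 4t: tracked with zero error.
  • 4t^2: e_ss = 8/K_a with K_a=60 → 2/15.
Total e_ss = 2/15.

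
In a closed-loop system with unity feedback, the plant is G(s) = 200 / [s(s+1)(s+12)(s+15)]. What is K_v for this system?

10/9

G(s) has one factor of s in the denominator, so the system is type 1.
K_v = lim_{s→0} s·G(s) = 200 / (1·12·15) = 10/9.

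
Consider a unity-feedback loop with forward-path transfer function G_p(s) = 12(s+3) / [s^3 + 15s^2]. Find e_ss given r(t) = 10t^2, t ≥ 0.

Lowest-order denominator term is 15s^2, so the open loop has 2 poles at the origin → type 2 system.
K_a = lim_{s→0} s^2·G_p(s) = 12·3 / 15 = 2.4.
r(t) = 10t^2 gives R(s) = 20/s^3.
e_ss = 20/K_a = 20/2.4 = 25/3.

25/3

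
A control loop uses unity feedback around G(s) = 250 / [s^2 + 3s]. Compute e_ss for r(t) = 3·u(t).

Factoring s from the denominator leaves a polynomial with constant term 3, so the system is type 1.
A type-1 system has K_p = ∞, so it tracks a step input with zero steady-state error.

0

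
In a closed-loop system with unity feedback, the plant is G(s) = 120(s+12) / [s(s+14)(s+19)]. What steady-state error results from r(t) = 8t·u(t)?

G(s) has one factor of s in the denominator, so the system is type 1.
K_v = lim_{s→0} s·G(s) = 120·12 / (14·19) = 720/133.
e_ss = 8/K_v = 8/(720/133) = 133/90.

133/90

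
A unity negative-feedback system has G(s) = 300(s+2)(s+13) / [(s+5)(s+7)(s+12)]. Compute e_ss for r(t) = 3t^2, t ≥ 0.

infinity

The open loop has no poles at the origin → type 0 system.
K_a = lim_{s→0} s^2·G(s) = 0; the steady-state error to this parabolic input grows without bound.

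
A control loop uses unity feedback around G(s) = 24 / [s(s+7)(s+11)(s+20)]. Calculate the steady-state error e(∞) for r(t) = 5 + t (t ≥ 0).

385/6

One free integrator in G(s): this is a type 1 system. By superposition:
  • 5: tracked with zero error.
  • t: e_ss = 1/K_v with K_v=6/385 → 385/6.
Total e_ss = 385/6.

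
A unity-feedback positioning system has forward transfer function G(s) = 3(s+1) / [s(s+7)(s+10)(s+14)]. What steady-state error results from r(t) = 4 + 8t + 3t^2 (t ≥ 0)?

G(s) has one factor of s in the denominator, so the system is type 1. Treating each term separately:
  • 4: tracked with zero error.
  • 8t: e_ss = 8/K_v with K_v=3/980 → 7840/3.
  • 3t^2: a type-1 system cannot track it, e_ss → ∞.
The unbounded component dominates.

infinity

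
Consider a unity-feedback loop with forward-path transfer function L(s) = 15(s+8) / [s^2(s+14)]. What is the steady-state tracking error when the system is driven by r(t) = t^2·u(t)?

Two free integrators in L(s): this is a type 2 system.
K_a = lim_{s→0} s^2·L(s) = 15·8 / (14) = 60/7.
r(t) = t^2 gives R(s) = 2/s^3.
e_ss = 2/K_a = 2/(60/7) = 7/30.

7/30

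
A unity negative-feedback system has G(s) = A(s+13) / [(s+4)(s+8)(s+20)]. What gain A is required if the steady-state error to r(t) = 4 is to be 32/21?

No free integrators in G(s): this is a type 0 system.
K_p = lim_{s→0} G(s) = A·13 / (4·8·20) = (13/640)·A.
e_ss = 4/(1 + K_p) = 32/21 ⇒ 1 + (13/640)·A = 2.625 ⇒ A = 80.

80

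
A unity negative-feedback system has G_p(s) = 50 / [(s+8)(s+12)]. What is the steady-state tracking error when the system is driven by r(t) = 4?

192/73

The open loop has no poles at the origin → type 0 system.
K_p = lim_{s→0} G_p(s) = 50 / (8·12) = 25/48.
e_ss = 4/(1 + K_p) = 4/(73/48) = 192/73.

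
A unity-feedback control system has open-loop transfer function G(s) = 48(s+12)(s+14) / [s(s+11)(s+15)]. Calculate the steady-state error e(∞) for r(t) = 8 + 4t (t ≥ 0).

55/672

System type = 1 (one pole at s=0). Taking each input component in turn:
  • 8: tracked with zero error.
  • 4t: e_ss = 4/K_v with K_v=2688/55 → 55/672.
Total e_ss = 55/672.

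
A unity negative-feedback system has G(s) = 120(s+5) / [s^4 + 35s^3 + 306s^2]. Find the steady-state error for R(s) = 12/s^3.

Lowest-order denominator term is 306s^2, so the open loop has 2 poles at the origin → type 2 system.
K_a = lim_{s→0} s^2·G(s) = 120·5 / 306 = 100/51.
r(t) = 6t^2 gives R(s) = 12/s^3.
e_ss = 12/K_a = 12/(100/51) = 6.12.

6.12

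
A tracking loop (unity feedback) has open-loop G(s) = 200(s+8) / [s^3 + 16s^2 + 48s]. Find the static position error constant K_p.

K_p = lim_{s→0} G(s); with 1 pole at the origin the limit diverges, so K_p = ∞.

infinity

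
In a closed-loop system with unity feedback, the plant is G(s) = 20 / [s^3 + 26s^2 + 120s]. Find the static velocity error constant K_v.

1/6

Factoring s from the denominator leaves a polynomial with constant term 120, so the system is type 1.
K_v = lim_{s→0} s·G(s) = 20 / 120 = 1/6.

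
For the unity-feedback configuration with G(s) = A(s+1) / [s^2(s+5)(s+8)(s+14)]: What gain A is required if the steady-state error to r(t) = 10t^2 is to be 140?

80

Two free integrators in G(s): this is a type 2 system.
K_a = lim_{s→0} s^2·G(s) = A·1 / (5·8·14) = (1/560)·A.
e_ss = 20/K_a = 140 ⇒ K_a = 1/7 ⇒ A = (1/7)/(1/560) = 80.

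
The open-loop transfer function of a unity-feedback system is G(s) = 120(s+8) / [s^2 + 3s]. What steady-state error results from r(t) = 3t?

3/320

Factoring s from the denominator leaves a polynomial with constant term 3, so the system is type 1.
K_v = lim_{s→0} s·G(s) = 120·8 / 3 = 320.
e_ss = 3/K_v = 3/320.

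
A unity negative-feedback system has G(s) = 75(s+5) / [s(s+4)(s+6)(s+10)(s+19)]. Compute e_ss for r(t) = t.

12.16

System type = 1 (one pole at s=0).
K_v = lim_{s→0} s·G(s) = 75·5 / (4·6·10·19) = 25/304.
e_ss = 1/K_v = 1/(25/304) = 12.16.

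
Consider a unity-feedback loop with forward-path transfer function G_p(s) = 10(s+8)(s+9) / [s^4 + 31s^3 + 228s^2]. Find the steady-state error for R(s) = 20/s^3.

19/3

The denominator has no term below 228s^2 — 2 poles at s=0, type 2.
K_a = lim_{s→0} s^2·G_p(s) = 10·8·9 / 228 = 60/19.
r(t) = 10t^2 gives R(s) = 20/s^3.
e_ss = 20/K_a = 20/(60/19) = 19/3.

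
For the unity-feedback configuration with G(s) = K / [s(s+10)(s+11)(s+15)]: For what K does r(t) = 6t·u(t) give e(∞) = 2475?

4

G(s) has one factor of s in the denominator, so the system is type 1.
K_v = lim_{s→0} s·G(s) = K / (10·11·15) = (1/1650)·K.
e_ss = 6/K_v = 2475 ⇒ K_v = 2/825 ⇒ K = (2/825)/(1/1650) = 4.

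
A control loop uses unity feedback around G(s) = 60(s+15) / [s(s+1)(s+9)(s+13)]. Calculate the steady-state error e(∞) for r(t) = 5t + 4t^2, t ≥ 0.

infinity

G(s) has one factor of s in the denominator, so the system is type 1. Treating each term separately:
  • 5t: e_ss = 5/K_v with K_v=100/13 → 0.65.
  • 4t^2: a type-1 system cannot track it, e_ss → ∞.
The unbounded component dominates.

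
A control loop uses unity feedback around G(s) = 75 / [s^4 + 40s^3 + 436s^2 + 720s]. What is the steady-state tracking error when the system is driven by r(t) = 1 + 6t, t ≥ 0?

Lowest-order denominator term is 720s, so the open loop has 1 pole at the origin → type 1 system. By superposition:
  • 1: tracked with zero error.
  • 6t: e_ss = 6/K_v with K_v=5/48 → 57.6.
Total e_ss = 57.6.

57.6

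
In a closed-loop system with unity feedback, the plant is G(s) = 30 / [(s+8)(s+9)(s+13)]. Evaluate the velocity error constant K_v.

G(s) has no factors of s in the denominator, so the system is type 0.
K_v = lim_{s→0} s·G(s) = 0 (the extra factor of s kills the finite limit).

0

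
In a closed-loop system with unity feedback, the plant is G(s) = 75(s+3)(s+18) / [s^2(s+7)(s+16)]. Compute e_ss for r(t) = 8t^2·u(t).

Two free integrators in G(s): this is a type 2 system.
K_a = lim_{s→0} s^2·G(s) = 75·3·18 / (7·16) = 2025/56.
r(t) = 8t^2 gives R(s) = 16/s^3.
e_ss = 16/K_a = 16/(2025/56) = 896/2025.

896/2025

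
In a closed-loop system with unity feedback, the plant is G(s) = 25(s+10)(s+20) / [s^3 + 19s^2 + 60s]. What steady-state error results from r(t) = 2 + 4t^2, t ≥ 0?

infinity

The denominator has no term below 60s — 1 pole at s=0, type 1. Treating each term separately:
  • 2: tracked with zero error.
  • 4t^2: a type-1 system cannot track it, e_ss → ∞.
The unbounded component dominates.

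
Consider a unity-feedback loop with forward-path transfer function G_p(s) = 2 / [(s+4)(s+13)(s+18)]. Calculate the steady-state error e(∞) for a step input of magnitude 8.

System type = 0 (no poles at s=0).
K_p = lim_{s→0} G_p(s) = 2 / (4·13·18) = 1/468.
e_ss = 8/(1 + K_p) = 8/(469/468) = 3744/469.

3744/469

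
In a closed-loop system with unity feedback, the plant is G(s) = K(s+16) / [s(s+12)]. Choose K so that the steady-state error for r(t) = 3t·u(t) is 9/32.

The open loop has one pole at the origin → type 1 system.
K_v = lim_{s→0} s·G(s) = K·16 / (12) = (4/3)·K.
e_ss = 3/K_v = 9/32 ⇒ K_v = 32/3 ⇒ K = (32/3)/(4/3) = 8.

8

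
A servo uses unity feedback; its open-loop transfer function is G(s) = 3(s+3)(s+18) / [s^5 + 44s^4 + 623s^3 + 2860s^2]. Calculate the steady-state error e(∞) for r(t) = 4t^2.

The denominator has no term below 2860s^2 — 2 poles at s=0, type 2.
K_a = lim_{s→0} s^2·G(s) = 3·3·18 / 2860 = 81/1430.
r(t) = 4t^2 gives R(s) = 8/s^3.
e_ss = 8/K_a = 8/(81/1430) = 11440/81.

11440/81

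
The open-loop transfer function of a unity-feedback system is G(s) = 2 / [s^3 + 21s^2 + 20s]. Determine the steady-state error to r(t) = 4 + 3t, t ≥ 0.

Lowest-order denominator term is 20s, so the open loop has 1 pole at the origin → type 1 system. Taking each input component in turn:
  • 4: tracked with zero error.
  • 3t: e_ss = 3/K_v with K_v=0.1 → 30.
Total e_ss = 30.

30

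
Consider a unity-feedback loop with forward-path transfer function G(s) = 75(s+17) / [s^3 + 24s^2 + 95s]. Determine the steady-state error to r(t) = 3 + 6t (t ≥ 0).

The denominator has no term below 95s — 1 pole at s=0, type 1. Taking each input component in turn:
  • 3: tracked with zero error.
  • 6t: e_ss = 6/K_v with K_v=255/19 → 38/85.
Total e_ss = 38/85.

38/85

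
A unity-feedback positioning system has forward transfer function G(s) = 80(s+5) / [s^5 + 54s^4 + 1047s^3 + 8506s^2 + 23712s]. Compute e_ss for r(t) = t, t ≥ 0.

59.28

Lowest-order denominator term is 23712s, so the open loop has 1 pole at the origin → type 1 system.
K_v = lim_{s→0} s·G(s) = 80·5 / 23712 = 25/1482.
e_ss = 1/K_v = 1/(25/1482) = 59.28.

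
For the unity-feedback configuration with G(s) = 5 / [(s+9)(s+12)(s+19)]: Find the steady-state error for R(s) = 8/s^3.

infinity

System type = 0 (no poles at s=0).
For a type-0 system K_a = 0, so e_ss to a parabolic input is unbounded.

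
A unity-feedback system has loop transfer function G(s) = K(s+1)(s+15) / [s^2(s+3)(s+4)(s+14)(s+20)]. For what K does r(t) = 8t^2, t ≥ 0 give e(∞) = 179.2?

20

The open loop has two poles at the origin → type 2 system.
K_a = lim_{s→0} s^2·G(s) = K·1·15 / (3·4·14·20) = (1/224)·K.
e_ss = 16/K_a = 179.2 ⇒ K_a = 5/56 ⇒ K = (5/56)/(1/224) = 20.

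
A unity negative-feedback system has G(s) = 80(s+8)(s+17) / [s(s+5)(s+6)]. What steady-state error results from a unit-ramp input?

3/1088

One free integrator in G(s): this is a type 1 system.
K_v = lim_{s→0} s·G(s) = 80·8·17 / (5·6) = 1088/3.
e_ss = 1/K_v = 1/(1088/3) = 3/1088.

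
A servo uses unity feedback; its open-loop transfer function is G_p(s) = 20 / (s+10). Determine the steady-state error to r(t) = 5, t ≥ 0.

G_p(s) has no factors of s in the denominator, so the system is type 0.
K_p = lim_{s→0} G_p(s) = 20 / (10) = 2.
e_ss = 5/(1 + K_p) = 5/3.

5/3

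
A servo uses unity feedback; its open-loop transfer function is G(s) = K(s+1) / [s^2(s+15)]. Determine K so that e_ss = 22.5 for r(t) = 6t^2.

System type = 2 (two poles at s=0).
K_a = lim_{s→0} s^2·G(s) = K·1 / (15) = (1/15)·K.
e_ss = 12/K_a = 22.5 ⇒ K_a = 8/15 ⇒ K = (8/15)/(1/15) = 8.

8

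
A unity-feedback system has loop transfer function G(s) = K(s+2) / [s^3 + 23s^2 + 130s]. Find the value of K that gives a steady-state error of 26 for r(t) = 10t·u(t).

The denominator has no term below 130s — 1 pole at s=0, type 1.
K_v = lim_{s→0} s·G(s) = K·2 / 130 = (1/65)·K.
e_ss = 10/K_v = 26 ⇒ K_v = 5/13 ⇒ K = (5/13)/(1/65) = 25.

25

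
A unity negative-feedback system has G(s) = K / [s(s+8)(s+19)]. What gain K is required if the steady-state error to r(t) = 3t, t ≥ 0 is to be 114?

G(s) has one factor of s in the denominator, so the system is type 1.
K_v = lim_{s→0} s·G(s) = K / (8·19) = (1/152)·K.
e_ss = 3/K_v = 114 ⇒ K_v = 1/38 ⇒ K = (1/38)/(1/152) = 4.

4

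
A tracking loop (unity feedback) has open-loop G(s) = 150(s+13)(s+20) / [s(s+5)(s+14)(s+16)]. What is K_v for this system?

975/28

One free integrator in G(s): this is a type 1 system.
K_v = lim_{s→0} s·G(s) = 150·13·20 / (5·14·16) = 975/28.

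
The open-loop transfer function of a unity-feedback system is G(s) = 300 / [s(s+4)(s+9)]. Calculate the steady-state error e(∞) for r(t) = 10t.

The open loop has one pole at the origin → type 1 system.
K_v = lim_{s→0} s·G(s) = 300 / (4·9) = 25/3.
e_ss = 10/K_v = 10/(25/3) = 1.2.

1.2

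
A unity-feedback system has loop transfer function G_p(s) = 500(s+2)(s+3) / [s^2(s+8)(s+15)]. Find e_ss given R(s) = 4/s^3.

The open loop has two poles at the origin → type 2 system.
K_a = lim_{s→0} s^2·G_p(s) = 500·2·3 / (8·15) = 25.
r(t) = 2t^2 gives R(s) = 4/s^3.
e_ss = 4/K_a = 4/25 = 0.16.

0.16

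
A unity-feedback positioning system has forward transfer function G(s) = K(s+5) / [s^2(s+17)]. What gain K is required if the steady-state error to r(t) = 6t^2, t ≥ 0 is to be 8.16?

The open loop has two poles at the origin → type 2 system.
K_a = lim_{s→0} s^2·G(s) = K·5 / (17) = (5/17)·K.
e_ss = 12/K_a = 8.16 ⇒ K_a = 25/17 ⇒ K = (25/17)/(5/17) = 5.

5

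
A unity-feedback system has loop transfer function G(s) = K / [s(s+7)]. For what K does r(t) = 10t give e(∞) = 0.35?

200

One free integrator in G(s): this is a type 1 system.
K_v = lim_{s→0} s·G(s) = K / (7) = (1/7)·K.
e_ss = 10/K_v = 0.35 ⇒ K_v = 200/7 ⇒ K = (200/7)/(1/7) = 200.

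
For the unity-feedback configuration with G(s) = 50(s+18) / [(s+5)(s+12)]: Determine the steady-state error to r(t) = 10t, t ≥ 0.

System type = 0 (no poles at s=0).
K_v = lim_{s→0} s·G(s) = 0; the steady-state error to this ramp input grows without bound.

infinity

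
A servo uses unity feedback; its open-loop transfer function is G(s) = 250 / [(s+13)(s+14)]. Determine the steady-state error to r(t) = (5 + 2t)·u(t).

infinity

System type = 0 (no poles at s=0). Treating each term separately:
  • 5: e_ss = 5/(1+K_p) with K_p=125/91 → 455/216.
  • 2t: a type-0 system cannot track it, e_ss → ∞.
The unbounded component dominates.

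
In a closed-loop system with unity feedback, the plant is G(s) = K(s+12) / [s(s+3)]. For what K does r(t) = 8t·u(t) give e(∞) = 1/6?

12

One free integrator in G(s): this is a type 1 system.
K_v = lim_{s→0} s·G(s) = K·12 / (3) = 4·K.
e_ss = 8/K_v = 1/6 ⇒ K_v = 48 ⇒ K = 48/4 = 12.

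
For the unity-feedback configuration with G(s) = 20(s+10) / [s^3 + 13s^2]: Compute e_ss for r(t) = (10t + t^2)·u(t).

0.13

Lowest-order denominator term is 13s^2, so the open loop has 2 poles at the origin → type 2 system. Treating each term separately:
  • 10t: tracked with zero error.
  • t^2: e_ss = 2/K_a with K_a=200/13 → 0.13.
Total e_ss = 0.13.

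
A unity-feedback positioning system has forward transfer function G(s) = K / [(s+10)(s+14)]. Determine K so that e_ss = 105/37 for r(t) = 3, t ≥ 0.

System type = 0 (no poles at s=0).
K_p = lim_{s→0} G(s) = K / (10·14) = (1/140)·K.
e_ss = 3/(1 + K_p) = 105/37 ⇒ 1 + (1/140)·K = 37/35 ⇒ K = 8.

8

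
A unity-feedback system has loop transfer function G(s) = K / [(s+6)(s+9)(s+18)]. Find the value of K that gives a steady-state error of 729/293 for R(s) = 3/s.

200

The open loop has no poles at the origin → type 0 system.
K_p = lim_{s→0} G(s) = K / (6·9·18) = (1/972)·K.
e_ss = 3/(1 + K_p) = 729/293 ⇒ 1 + (1/972)·K = 293/243 ⇒ K = 200.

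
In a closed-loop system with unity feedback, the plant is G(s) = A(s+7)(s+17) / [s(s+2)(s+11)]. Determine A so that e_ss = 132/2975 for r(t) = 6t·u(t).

G(s) has one factor of s in the denominator, so the system is type 1.
K_v = lim_{s→0} s·G(s) = A·7·17 / (2·11) = (119/22)·A.
e_ss = 6/K_v = 132/2975 ⇒ K_v = 2975/22 ⇒ A = (2975/22)/(119/22) = 25.

25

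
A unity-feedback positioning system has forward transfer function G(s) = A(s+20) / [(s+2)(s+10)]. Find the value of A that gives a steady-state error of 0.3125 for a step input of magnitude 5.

G(s) has no factors of s in the denominator, so the system is type 0.
K_p = lim_{s→0} G(s) = A·20 / (2·10) = 1·A.
e_ss = 5/(1 + K_p) = 0.3125 ⇒ 1 + 1·A = 16 ⇒ A = 15.

15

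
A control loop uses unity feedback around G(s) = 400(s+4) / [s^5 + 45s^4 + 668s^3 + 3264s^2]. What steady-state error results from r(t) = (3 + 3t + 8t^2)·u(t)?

32.64

The denominator has no term below 3264s^2 — 2 poles at s=0, type 2. By superposition:
  • 3: tracked with zero error.
  • 3t: tracked with zero error.
  • 8t^2: e_ss = 16/K_a with K_a=25/51 → 32.64.
Total e_ss = 32.64.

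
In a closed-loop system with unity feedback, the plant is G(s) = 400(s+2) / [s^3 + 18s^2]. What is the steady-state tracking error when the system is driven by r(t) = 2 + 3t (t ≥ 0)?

0

Lowest-order denominator term is 18s^2, so the open loop has 2 poles at the origin → type 2 system. Treating each term separately:
  • 2: tracked with zero error.
  • 3t: tracked with zero error.
Total e_ss = 0.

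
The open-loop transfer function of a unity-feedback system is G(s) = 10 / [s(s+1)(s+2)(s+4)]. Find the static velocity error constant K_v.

One free integrator in G(s): this is a type 1 system.
K_v = lim_{s→0} s·G(s) = 10 / (1·2·4) = 1.25.

1.25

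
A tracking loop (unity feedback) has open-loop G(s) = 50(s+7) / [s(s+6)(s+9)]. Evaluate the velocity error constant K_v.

G(s) has one factor of s in the denominator, so the system is type 1.
K_v = lim_{s→0} s·G(s) = 50·7 / (6·9) = 175/27.

175/27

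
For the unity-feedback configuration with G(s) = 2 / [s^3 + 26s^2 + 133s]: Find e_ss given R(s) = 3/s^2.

199.5

Factoring s from the denominator leaves a polynomial with constant term 133, so the system is type 1.
K_v = lim_{s→0} s·G(s) = 2 / 133 = 2/133.
e_ss = 3/K_v = 3/(2/133) = 199.5.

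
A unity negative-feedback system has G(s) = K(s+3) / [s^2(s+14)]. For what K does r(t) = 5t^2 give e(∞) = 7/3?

20

System type = 2 (two poles at s=0).
K_a = lim_{s→0} s^2·G(s) = K·3 / (14) = (3/14)·K.
e_ss = 10/K_a = 7/3 ⇒ K_a = 30/7 ⇒ K = (30/7)/(3/14) = 20.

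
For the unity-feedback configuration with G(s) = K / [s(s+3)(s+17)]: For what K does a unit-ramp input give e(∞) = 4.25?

12

One free integrator in G(s): this is a type 1 system.
K_v = lim_{s→0} s·G(s) = K / (3·17) = (1/51)·K.
e_ss = 1/K_v = 4.25 ⇒ K_v = 4/17 ⇒ K = (4/17)/(1/51) = 12.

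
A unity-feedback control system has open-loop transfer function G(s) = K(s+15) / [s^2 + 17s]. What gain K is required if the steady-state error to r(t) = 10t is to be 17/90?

60

Lowest-order denominator term is 17s, so the open loop has 1 pole at the origin → type 1 system.
K_v = lim_{s→0} s·G(s) = K·15 / 17 = (15/17)·K.
e_ss = 10/K_v = 17/90 ⇒ K_v = 900/17 ⇒ K = (900/17)/(15/17) = 60.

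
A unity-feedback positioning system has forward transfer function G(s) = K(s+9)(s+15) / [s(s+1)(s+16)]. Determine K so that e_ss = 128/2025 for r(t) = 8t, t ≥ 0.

15

One free integrator in G(s): this is a type 1 system.
K_v = lim_{s→0} s·G(s) = K·9·15 / (1·16) = 8.4375·K.
e_ss = 8/K_v = 128/2025 ⇒ K_v = 126.5625 ⇒ K = 126.5625/8.4375 = 15.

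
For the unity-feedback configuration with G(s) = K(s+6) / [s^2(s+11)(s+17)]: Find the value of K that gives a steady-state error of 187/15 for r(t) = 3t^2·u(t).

15

Two free integrators in G(s): this is a type 2 system.
K_a = lim_{s→0} s^2·G(s) = K·6 / (11·17) = (6/187)·K.
e_ss = 6/K_a = 187/15 ⇒ K_a = 90/187 ⇒ K = (90/187)/(6/187) = 15.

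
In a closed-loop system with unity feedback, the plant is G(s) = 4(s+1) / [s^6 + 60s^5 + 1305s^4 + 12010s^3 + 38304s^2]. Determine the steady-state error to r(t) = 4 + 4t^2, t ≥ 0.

76608

Factoring s^2 from the denominator leaves a polynomial with constant term 38304, so the system is type 2. Taking each input component in turn:
  • 4: tracked with zero error.
  • 4t^2: e_ss = 8/K_a with K_a=1/9576 → 76608.
Total e_ss = 76608.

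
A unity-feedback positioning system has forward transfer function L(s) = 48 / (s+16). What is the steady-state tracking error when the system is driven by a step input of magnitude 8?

2

System type = 0 (no poles at s=0).
K_p = lim_{s→0} L(s) = 48 / (16) = 3.
e_ss = 8/(1 + K_p) = 8/4 = 2.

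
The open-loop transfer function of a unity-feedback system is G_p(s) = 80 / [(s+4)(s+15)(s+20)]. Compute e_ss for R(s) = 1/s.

G_p(s) has no factors of s in the denominator, so the system is type 0.
K_p = lim_{s→0} G_p(s) = 80 / (4·15·20) = 1/15.
e_ss = 1/(1 + K_p) = 1/(16/15) = 0.9375.

0.9375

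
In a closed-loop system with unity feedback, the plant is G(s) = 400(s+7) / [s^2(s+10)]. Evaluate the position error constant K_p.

infinity

K_p = lim_{s→0} G(s); with 2 poles at the origin the limit diverges, so K_p = ∞.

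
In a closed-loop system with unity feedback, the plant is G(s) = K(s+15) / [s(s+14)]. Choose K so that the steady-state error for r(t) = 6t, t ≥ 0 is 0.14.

40

G(s) has one factor of s in the denominator, so the system is type 1.
K_v = lim_{s→0} s·G(s) = K·15 / (14) = (15/14)·K.
e_ss = 6/K_v = 0.14 ⇒ K_v = 300/7 ⇒ K = (300/7)/(15/14) = 40.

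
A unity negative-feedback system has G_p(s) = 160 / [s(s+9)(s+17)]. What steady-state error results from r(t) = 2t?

One free integrator in G_p(s): this is a type 1 system.
K_v = lim_{s→0} s·G_p(s) = 160 / (9·17) = 160/153.
e_ss = 2/K_v = 2/(160/153) = 1.9125.

1.9125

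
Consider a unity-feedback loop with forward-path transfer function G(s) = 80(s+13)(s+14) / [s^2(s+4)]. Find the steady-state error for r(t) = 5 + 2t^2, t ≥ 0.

1/910

System type = 2 (two poles at s=0). Taking each input component in turn:
  • 5: tracked with zero error.
  • 2t^2: e_ss = 4/K_a with K_a=3640 → 1/910.
Total e_ss = 1/910.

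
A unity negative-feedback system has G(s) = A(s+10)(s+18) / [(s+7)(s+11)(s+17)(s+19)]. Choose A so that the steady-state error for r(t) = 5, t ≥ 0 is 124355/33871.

50

No free integrators in G(s): this is a type 0 system.
K_p = lim_{s→0} G(s) = A·10·18 / (7·11·17·19) = (180/24871)·A.
e_ss = 5/(1 + K_p) = 124355/33871 ⇒ 1 + (180/24871)·A = 33871/24871 ⇒ A = 50.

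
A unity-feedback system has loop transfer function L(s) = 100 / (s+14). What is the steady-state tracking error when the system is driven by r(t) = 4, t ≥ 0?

28/57

No free integrators in L(s): this is a type 0 system.
K_p = lim_{s→0} L(s) = 100 / (14) = 50/7.
e_ss = 4/(1 + K_p) = 4/(57/7) = 28/57.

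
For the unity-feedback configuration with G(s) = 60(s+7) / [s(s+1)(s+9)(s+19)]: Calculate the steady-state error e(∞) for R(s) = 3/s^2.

One free integrator in G(s): this is a type 1 system.
K_v = lim_{s→0} s·G(s) = 60·7 / (1·9·19) = 140/57.
e_ss = 3/K_v = 3/(140/57) = 171/140.

171/140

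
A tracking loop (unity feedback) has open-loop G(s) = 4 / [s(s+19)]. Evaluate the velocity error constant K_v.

The open loop has one pole at the origin → type 1 system.
K_v = lim_{s→0} s·G(s) = 4 / (19) = 4/19.

4/19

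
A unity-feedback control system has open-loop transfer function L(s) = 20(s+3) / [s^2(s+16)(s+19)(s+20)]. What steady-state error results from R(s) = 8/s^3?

2432/3

Two free integrators in L(s): this is a type 2 system.
K_a = lim_{s→0} s^2·L(s) = 20·3 / (16·19·20) = 3/304.
r(t) = 4t^2 gives R(s) = 8/s^3.
e_ss = 8/K_a = 8/(3/304) = 2432/3.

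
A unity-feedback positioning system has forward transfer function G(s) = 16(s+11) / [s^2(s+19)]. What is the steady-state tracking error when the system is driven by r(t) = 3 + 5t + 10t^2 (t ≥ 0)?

95/44

Two free integrators in G(s): this is a type 2 system. Treating each term separately:
  • 3: tracked with zero error.
  • 5t: tracked with zero error.
  • 10t^2: e_ss = 20/K_a with K_a=176/19 → 95/44.
Total e_ss = 95/44.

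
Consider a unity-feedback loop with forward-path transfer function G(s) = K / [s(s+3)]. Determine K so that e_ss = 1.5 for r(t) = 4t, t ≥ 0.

System type = 1 (one pole at s=0).
K_v = lim_{s→0} s·G(s) = K / (3) = (1/3)·K.
e_ss = 4/K_v = 1.5 ⇒ K_v = 8/3 ⇒ K = (8/3)/(1/3) = 8.

8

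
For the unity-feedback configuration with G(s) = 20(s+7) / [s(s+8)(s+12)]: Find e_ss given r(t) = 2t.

48/35

G(s) has one factor of s in the denominator, so the system is type 1.
K_v = lim_{s→0} s·G(s) = 20·7 / (8·12) = 35/24.
e_ss = 2/K_v = 2/(35/24) = 48/35.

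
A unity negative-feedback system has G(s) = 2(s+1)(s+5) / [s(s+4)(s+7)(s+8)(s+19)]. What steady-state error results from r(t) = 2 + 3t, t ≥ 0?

System type = 1 (one pole at s=0). By superposition:
  • 2: tracked with zero error.
  • 3t: e_ss = 3/K_v with K_v=5/2128 → 1276.8.
Total e_ss = 1276.8.

1276.8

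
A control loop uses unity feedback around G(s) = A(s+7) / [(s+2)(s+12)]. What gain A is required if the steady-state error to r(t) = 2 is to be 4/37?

No free integrators in G(s): this is a type 0 system.
K_p = lim_{s→0} G(s) = A·7 / (2·12) = (7/24)·A.
e_ss = 2/(1 + K_p) = 4/37 ⇒ 1 + (7/24)·A = 18.5 ⇒ A = 60.

60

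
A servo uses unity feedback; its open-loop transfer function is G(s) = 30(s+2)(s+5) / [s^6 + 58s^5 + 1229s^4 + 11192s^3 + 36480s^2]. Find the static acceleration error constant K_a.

The denominator has no term below 36480s^2 — 2 poles at s=0, type 2.
K_a = lim_{s→0} s^2·G(s) = 30·2·5 / 36480 = 5/608.

5/608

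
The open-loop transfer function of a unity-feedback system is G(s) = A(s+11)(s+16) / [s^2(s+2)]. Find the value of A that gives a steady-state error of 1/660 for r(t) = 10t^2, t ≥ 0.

150

G(s) has two factors of s in the denominator, so the system is type 2.
K_a = lim_{s→0} s^2·G(s) = A·11·16 / (2) = 88·A.
e_ss = 20/K_a = 1/660 ⇒ K_a = 13200 ⇒ A = 13200/88 = 150.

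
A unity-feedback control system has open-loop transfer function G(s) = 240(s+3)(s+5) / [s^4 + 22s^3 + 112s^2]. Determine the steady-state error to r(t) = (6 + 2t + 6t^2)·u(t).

28/75

Factoring s^2 from the denominator leaves a polynomial with constant term 112, so the system is type 2. Treating each term separately:
  • 6: tracked with zero error.
  • 2t: tracked with zero error.
  • 6t^2: e_ss = 12/K_a with K_a=225/7 → 28/75.
Total e_ss = 28/75.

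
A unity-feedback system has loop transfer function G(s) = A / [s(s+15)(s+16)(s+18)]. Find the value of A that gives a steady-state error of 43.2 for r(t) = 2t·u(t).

200

G(s) has one factor of s in the denominator, so the system is type 1.
K_v = lim_{s→0} s·G(s) = A / (15·16·18) = (1/4320)·A.
e_ss = 2/K_v = 43.2 ⇒ K_v = 5/108 ⇒ A = (5/108)/(1/4320) = 200.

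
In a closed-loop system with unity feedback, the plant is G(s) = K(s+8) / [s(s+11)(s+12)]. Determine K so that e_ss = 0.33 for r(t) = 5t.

250

G(s) has one factor of s in the denominator, so the system is type 1.
K_v = lim_{s→0} s·G(s) = K·8 / (11·12) = (2/33)·K.
e_ss = 5/K_v = 0.33 ⇒ K_v = 500/33 ⇒ K = (500/33)/(2/33) = 250.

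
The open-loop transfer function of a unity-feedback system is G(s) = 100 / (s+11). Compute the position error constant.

100/11

G(s) has no factors of s in the denominator, so the system is type 0.
K_p = lim_{s→0} G(s) = 100 / (11) = 100/11.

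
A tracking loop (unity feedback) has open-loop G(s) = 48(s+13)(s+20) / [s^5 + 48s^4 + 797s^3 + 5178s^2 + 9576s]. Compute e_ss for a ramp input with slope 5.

Factoring s from the denominator leaves a polynomial with constant term 9576, so the system is type 1.
K_v = lim_{s→0} s·G(s) = 48·13·20 / 9576 = 520/399.
e_ss = 5/K_v = 5/(520/399) = 399/104.

399/104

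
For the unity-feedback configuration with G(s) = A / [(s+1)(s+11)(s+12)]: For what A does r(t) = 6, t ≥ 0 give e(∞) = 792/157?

System type = 0 (no poles at s=0).
K_p = lim_{s→0} G(s) = A / (1·11·12) = (1/132)·A.
e_ss = 6/(1 + K_p) = 792/157 ⇒ 1 + (1/132)·A = 157/132 ⇒ A = 25.

25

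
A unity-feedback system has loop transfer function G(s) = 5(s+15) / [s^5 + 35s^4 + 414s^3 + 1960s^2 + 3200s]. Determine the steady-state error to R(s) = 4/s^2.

512/3

Lowest-order denominator term is 3200s, so the open loop has 1 pole at the origin → type 1 system.
K_v = lim_{s→0} s·G(s) = 5·15 / 3200 = 3/128.
e_ss = 4/K_v = 4/(3/128) = 512/3.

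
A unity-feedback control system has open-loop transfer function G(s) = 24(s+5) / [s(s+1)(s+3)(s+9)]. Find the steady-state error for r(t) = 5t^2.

System type = 1 (one pole at s=0).
For a type-1 system K_a = 0, so e_ss to a parabolic input is unbounded.

infinity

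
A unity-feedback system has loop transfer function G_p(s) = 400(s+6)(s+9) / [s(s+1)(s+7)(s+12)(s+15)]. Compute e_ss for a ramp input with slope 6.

System type = 1 (one pole at s=0).
K_v = lim_{s→0} s·G_p(s) = 400·6·9 / (1·7·12·15) = 120/7.
e_ss = 6/K_v = 6/(120/7) = 0.35.

0.35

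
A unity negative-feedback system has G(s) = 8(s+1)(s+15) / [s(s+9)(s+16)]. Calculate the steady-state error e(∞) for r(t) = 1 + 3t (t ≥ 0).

The open loop has one pole at the origin → type 1 system. By superposition:
  • 1: tracked with zero error.
  • 3t: e_ss = 3/K_v with K_v=5/6 → 3.6.
Total e_ss = 3.6.

3.6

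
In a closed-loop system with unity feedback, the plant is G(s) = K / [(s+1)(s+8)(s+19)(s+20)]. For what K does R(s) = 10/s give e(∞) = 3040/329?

250

No free integrators in G(s): this is a type 0 system.
K_p = lim_{s→0} G(s) = K / (1·8·19·20) = (1/3040)·K.
e_ss = 10/(1 + K_p) = 3040/329 ⇒ 1 + (1/3040)·K = 329/304 ⇒ K = 250.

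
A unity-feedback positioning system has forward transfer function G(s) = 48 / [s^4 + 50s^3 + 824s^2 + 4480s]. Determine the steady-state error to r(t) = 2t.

560/3

The denominator has no term below 4480s — 1 pole at s=0, type 1.
K_v = lim_{s→0} s·G(s) = 48 / 4480 = 3/280.
e_ss = 2/K_v = 2/(3/280) = 560/3.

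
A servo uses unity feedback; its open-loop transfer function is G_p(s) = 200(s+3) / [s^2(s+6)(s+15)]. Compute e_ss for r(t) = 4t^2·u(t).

System type = 2 (two poles at s=0).
K_a = lim_{s→0} s^2·G_p(s) = 200·3 / (6·15) = 20/3.
r(t) = 4t^2 gives R(s) = 8/s^3.
e_ss = 8/K_a = 8/(20/3) = 1.2.

1.2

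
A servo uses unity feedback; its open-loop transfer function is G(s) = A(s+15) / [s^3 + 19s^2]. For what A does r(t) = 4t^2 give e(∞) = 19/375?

200

Lowest-order denominator term is 19s^2, so the open loop has 2 poles at the origin → type 2 system.
K_a = lim_{s→0} s^2·G(s) = A·15 / 19 = (15/19)·A.
e_ss = 8/K_a = 19/375 ⇒ K_a = 3000/19 ⇒ A = (3000/19)/(15/19) = 200.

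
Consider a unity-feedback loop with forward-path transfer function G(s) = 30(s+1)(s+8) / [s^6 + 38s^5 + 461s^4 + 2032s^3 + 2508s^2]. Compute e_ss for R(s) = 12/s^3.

125.4

Lowest-order denominator term is 2508s^2, so the open loop has 2 poles at the origin → type 2 system.
K_a = lim_{s→0} s^2·G(s) = 30·1·8 / 2508 = 20/209.
r(t) = 6t^2 gives R(s) = 12/s^3.
e_ss = 12/K_a = 12/(20/209) = 125.4.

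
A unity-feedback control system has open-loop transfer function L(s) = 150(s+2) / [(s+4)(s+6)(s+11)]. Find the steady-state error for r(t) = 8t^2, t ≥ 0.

infinity

L(s) has no factors of s in the denominator, so the system is type 0.
For a type-0 system K_a = 0, so e_ss to a parabolic input is unbounded.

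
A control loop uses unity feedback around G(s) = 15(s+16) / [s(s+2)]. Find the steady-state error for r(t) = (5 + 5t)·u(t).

One free integrator in G(s): this is a type 1 system. Treating each term separately:
  • 5: tracked with zero error.
  • 5t: e_ss = 5/K_v with K_v=120 → 1/24.
Total e_ss = 1/24.

1/24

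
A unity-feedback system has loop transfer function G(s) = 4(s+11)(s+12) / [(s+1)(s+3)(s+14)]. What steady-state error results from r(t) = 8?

56/95

The open loop has no poles at the origin → type 0 system.
K_p = lim_{s→0} G(s) = 4·11·12 / (1·3·14) = 88/7.
e_ss = 8/(1 + K_p) = 8/(95/7) = 56/95.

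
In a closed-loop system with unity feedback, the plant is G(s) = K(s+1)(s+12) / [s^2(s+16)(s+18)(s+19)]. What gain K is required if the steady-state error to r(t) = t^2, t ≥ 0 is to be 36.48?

Two free integrators in G(s): this is a type 2 system.
K_a = lim_{s→0} s^2·G(s) = K·1·12 / (16·18·19) = (1/456)·K.
e_ss = 2/K_a = 36.48 ⇒ K_a = 25/456 ⇒ K = (25/456)/(1/456) = 25.

25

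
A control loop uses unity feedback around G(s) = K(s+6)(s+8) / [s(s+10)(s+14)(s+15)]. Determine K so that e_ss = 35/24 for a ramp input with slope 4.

One free integrator in G(s): this is a type 1 system.
K_v = lim_{s→0} s·G(s) = K·6·8 / (10·14·15) = (4/175)·K.
e_ss = 4/K_v = 35/24 ⇒ K_v = 96/35 ⇒ K = (96/35)/(4/175) = 120.

120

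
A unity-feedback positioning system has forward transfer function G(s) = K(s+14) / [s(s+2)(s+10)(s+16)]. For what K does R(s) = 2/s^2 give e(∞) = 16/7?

20

System type = 1 (one pole at s=0).
K_v = lim_{s→0} s·G(s) = K·14 / (2·10·16) = (7/160)·K.
e_ss = 2/K_v = 16/7 ⇒ K_v = 0.875 ⇒ K = 0.875/(7/160) = 20.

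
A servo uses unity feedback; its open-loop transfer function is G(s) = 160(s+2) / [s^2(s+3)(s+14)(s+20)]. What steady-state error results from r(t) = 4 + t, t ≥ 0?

0

G(s) has two factors of s in the denominator, so the system is type 2. Treating each term separately:
  • 4: tracked with zero error.
  • t: tracked with zero error.
Total e_ss = 0.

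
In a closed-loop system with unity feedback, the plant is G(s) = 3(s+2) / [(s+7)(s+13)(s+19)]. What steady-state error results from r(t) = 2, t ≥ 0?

No free integrators in G(s): this is a type 0 system.
K_p = lim_{s→0} G(s) = 3·2 / (7·13·19) = 6/1729.
e_ss = 2/(1 + K_p) = 2/(1735/1729) = 3458/1735.

3458/1735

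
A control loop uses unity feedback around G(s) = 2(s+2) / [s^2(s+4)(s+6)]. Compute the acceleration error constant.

The open loop has two poles at the origin → type 2 system.
K_a = lim_{s→0} s^2·G(s) = 2·2 / (4·6) = 1/6.

1/6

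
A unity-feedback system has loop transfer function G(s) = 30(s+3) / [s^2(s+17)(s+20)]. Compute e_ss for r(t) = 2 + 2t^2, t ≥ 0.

136/9

System type = 2 (two poles at s=0). By superposition:
  • 2: tracked with zero error.
  • 2t^2: e_ss = 4/K_a with K_a=9/34 → 136/9.
Total e_ss = 136/9.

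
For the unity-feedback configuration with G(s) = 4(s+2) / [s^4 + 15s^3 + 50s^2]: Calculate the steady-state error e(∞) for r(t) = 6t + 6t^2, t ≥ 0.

The denominator has no term below 50s^2 — 2 poles at s=0, type 2. Taking each input component in turn:
  • 6t: tracked with zero error.
  • 6t^2: e_ss = 12/K_a with K_a=0.16 → 75.
Total e_ss = 75.

75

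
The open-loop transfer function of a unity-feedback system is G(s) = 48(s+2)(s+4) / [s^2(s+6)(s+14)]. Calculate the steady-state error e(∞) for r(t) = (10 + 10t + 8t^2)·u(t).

3.5

G(s) has two factors of s in the denominator, so the system is type 2. Treating each term separately:
  • 10: tracked with zero error.
  • 10t: tracked with zero error.
  • 8t^2: e_ss = 16/K_a with K_a=32/7 → 3.5.
Total e_ss = 3.5.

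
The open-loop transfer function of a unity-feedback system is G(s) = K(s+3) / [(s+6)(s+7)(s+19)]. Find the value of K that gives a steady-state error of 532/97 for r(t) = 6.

G(s) has no factors of s in the denominator, so the system is type 0.
K_p = lim_{s→0} G(s) = K·3 / (6·7·19) = (1/266)·K.
e_ss = 6/(1 + K_p) = 532/97 ⇒ 1 + (1/266)·K = 291/266 ⇒ K = 25.

25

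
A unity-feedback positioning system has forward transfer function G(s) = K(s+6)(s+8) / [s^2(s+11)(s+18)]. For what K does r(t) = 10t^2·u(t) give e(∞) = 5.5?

15

G(s) has two factors of s in the denominator, so the system is type 2.
K_a = lim_{s→0} s^2·G(s) = K·6·8 / (11·18) = (8/33)·K.
e_ss = 20/K_a = 5.5 ⇒ K_a = 40/11 ⇒ K = (40/11)/(8/33) = 15.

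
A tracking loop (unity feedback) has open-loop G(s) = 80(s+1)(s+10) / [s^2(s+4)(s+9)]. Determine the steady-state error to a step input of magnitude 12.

System type = 2 (two poles at s=0).
A type-2 system has K_p = ∞, so it tracks a step input with zero steady-state error.

0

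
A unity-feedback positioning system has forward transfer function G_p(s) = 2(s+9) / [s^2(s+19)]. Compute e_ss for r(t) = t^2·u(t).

19/9

G_p(s) has two factors of s in the denominator, so the system is type 2.
K_a = lim_{s→0} s^2·G_p(s) = 2·9 / (19) = 18/19.
r(t) = t^2 gives R(s) = 2/s^3.
e_ss = 2/K_a = 2/(18/19) = 19/9.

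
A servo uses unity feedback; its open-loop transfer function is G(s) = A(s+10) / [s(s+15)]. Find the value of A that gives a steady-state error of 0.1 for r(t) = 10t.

150

System type = 1 (one pole at s=0).
K_v = lim_{s→0} s·G(s) = A·10 / (15) = (2/3)·A.
e_ss = 10/K_v = 0.1 ⇒ K_v = 100 ⇒ A = 100/(2/3) = 150.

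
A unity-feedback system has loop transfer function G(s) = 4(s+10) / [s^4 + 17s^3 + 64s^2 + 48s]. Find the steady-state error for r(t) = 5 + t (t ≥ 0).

The denominator has no term below 48s — 1 pole at s=0, type 1. By superposition:
  • 5: tracked with zero error.
  • t: e_ss = 1/K_v with K_v=5/6 → 1.2.
Total e_ss = 1.2.

1.2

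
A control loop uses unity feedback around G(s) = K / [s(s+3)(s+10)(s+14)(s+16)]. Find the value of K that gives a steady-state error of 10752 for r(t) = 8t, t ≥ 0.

System type = 1 (one pole at s=0).
K_v = lim_{s→0} s·G(s) = K / (3·10·14·16) = (1/6720)·K.
e_ss = 8/K_v = 10752 ⇒ K_v = 1/1344 ⇒ K = (1/1344)/(1/6720) = 5.

5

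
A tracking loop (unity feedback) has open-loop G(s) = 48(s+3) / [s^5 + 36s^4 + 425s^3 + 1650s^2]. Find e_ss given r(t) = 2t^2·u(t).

Factoring s^2 from the denominator leaves a polynomial with constant term 1650, so the system is type 2.
K_a = lim_{s→0} s^2·G(s) = 48·3 / 1650 = 24/275.
r(t) = 2t^2 gives R(s) = 4/s^3.
e_ss = 4/K_a = 4/(24/275) = 275/6.

275/6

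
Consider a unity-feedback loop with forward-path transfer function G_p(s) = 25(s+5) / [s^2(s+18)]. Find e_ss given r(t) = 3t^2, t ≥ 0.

0.864

G_p(s) has two factors of s in the denominator, so the system is type 2.
K_a = lim_{s→0} s^2·G_p(s) = 25·5 / (18) = 125/18.
r(t) = 3t^2 gives R(s) = 6/s^3.
e_ss = 6/K_a = 6/(125/18) = 0.864.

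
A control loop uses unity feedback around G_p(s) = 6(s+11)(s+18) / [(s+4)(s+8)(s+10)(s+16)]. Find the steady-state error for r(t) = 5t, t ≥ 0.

No free integrators in G_p(s): this is a type 0 system.
K_v = lim_{s→0} s·G_p(s) = 0; the steady-state error to this ramp input grows without bound.

infinity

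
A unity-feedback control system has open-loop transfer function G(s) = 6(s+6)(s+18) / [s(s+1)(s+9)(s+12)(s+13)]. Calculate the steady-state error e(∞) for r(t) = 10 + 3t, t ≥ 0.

6.5

System type = 1 (one pole at s=0). By superposition:
  • 10: tracked with zero error.
  • 3t: e_ss = 3/K_v with K_v=6/13 → 6.5.
Total e_ss = 6.5.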